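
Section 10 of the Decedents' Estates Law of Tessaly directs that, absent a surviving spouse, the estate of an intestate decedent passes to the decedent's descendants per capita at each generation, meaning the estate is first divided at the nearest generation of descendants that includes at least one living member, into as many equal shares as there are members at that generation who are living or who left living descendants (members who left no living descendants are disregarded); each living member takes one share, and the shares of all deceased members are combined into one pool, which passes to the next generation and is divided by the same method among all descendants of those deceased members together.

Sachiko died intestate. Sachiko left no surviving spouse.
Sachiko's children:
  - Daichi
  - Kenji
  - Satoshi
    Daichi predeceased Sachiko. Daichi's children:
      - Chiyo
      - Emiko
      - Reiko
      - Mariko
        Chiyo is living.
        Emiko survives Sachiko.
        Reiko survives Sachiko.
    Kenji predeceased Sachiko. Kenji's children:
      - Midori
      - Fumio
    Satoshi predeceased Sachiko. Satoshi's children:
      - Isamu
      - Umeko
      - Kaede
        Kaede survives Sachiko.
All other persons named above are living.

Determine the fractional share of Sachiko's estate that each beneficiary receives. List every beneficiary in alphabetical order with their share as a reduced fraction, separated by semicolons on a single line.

Chiyo 1/9; Emiko 1/9; Fumio 1/9; Isamu 1/9; Kaede 1/9; Mariko 1/9; Midori 1/9; Reiko 1/9; Umeko 1/9

There is no surviving spouse, so the entire estate passes to Sachiko's descendants per capita at each generation.
No one at generation 1 (Daichi, Kenji, Satoshi) is living; moving to the next generation.
At generation 2 (Chiyo, Emiko, Reiko, Mariko, Midori, Fumio, Isamu, Umeko, Kaede) there are 9 shares of (1)/9 = 1/9 each.
Living: Chiyo, Emiko, Reiko, Mariko, Midori, Fumio, Isamu, Umeko, and Kaede — each takes 1/9.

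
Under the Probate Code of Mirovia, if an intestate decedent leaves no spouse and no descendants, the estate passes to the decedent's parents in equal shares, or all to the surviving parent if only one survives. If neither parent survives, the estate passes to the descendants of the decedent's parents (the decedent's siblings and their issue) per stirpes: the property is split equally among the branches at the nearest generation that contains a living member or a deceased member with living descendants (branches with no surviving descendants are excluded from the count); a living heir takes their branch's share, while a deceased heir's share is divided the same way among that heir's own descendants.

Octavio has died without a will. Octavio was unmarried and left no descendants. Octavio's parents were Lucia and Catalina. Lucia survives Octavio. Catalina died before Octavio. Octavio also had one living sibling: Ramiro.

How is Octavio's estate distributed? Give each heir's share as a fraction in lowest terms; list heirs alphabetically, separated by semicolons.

Only one parent, Lucia, survives, so Lucia takes the entire estate. The siblings take nothing because a surviving parent has priority.

Lucia 1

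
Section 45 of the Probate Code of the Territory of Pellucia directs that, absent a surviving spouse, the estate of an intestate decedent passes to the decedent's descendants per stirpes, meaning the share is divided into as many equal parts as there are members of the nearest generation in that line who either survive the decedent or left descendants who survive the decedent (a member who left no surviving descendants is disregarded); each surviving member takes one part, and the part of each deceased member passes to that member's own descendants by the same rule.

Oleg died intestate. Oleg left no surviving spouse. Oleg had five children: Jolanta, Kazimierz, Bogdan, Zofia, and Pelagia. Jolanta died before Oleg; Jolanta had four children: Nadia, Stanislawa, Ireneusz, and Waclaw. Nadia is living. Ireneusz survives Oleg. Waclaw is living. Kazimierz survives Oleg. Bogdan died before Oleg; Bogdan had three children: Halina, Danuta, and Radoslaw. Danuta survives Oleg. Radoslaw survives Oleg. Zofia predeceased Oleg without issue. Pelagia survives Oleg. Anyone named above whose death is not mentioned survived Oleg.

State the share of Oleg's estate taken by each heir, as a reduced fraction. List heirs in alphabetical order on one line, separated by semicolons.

There is no surviving spouse, so the entire estate passes to Oleg's descendants per stirpes.
Zofia left no surviving issue, so that branch lapses and is disregarded.
The estate is divided into 4 equal shares of 1/4 among Jolanta, Kazimierz, Bogdan, Pelagia.
Jolanta predeceased; the 1/4 allotted to Jolanta's branch passes to Jolanta's issue by representation.
The 1/4 is divided into 4 equal shares of 1/16 among Nadia, Stanislawa, Ireneusz, Waclaw.
Nadia is living and takes 1/16.
Stanislawa is living and takes 1/16.
Ireneusz is living and takes 1/16.
Waclaw is living and takes 1/16.
Kazimierz is living and takes 1/4.
Bogdan predeceased; the 1/4 allotted to Bogdan's branch passes to Bogdan's issue by representation.
The 1/4 is divided into 3 equal shares of 1/12 among Halina, Danuta, Radoslaw.
Halina is living and takes 1/12.
Danuta is living and takes 1/12.
Radoslaw is living and takes 1/12.
Pelagia is living and takes 1/4.

Danuta 1/12; Halina 1/12; Ireneusz 1/16; Kazimierz 1/4; Nadia 1/16; Pelagia 1/4; Radoslaw 1/12; Stanislawa 1/16; Waclaw 1/16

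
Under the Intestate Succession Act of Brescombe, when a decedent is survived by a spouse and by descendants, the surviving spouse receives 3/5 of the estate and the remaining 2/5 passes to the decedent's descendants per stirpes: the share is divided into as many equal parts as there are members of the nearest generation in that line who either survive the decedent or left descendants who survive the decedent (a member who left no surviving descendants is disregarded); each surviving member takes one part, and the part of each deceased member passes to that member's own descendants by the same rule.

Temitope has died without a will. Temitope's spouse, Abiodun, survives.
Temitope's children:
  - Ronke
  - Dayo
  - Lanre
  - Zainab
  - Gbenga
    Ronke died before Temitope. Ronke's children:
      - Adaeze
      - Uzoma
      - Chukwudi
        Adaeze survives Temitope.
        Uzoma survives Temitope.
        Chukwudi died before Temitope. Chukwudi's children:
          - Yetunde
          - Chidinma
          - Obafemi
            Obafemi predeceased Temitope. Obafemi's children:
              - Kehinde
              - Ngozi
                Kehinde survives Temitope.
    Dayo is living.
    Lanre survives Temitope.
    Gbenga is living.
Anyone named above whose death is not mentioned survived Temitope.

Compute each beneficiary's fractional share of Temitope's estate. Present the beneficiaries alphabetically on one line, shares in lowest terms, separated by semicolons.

Abiodun, as surviving spouse, takes 3/5.
The remaining 2/5 passes to Temitope's descendants per stirpes.
The 2/5 is divided into 5 equal shares of 2/25 among Ronke, Dayo, Lanre, Zainab, Gbenga.
Ronke predeceased; the 2/25 allotted to Ronke's branch passes to Ronke's issue by representation.
The 2/25 is divided into 3 equal shares of 2/75 among Adaeze, Uzoma, Chukwudi.
Adaeze is living and takes 2/75.
Uzoma is living and takes 2/75.
Chukwudi predeceased; the 2/75 allotted to Chukwudi's branch passes to Chukwudi's issue by representation.
The 2/75 is divided into 3 equal shares of 2/225 among Yetunde, Chidinma, Obafemi.
Yetunde is living and takes 2/225.
Chidinma is living and takes 2/225.
Obafemi predeceased; the 2/225 allotted to Obafemi's branch passes to Obafemi's issue by representation.
The 2/225 is divided into 2 equal shares of 1/225 among Kehinde, Ngozi.
Kehinde is living and takes 1/225.
Ngozi is living and takes 1/225.
Dayo is living and takes 2/25.
Lanre is living and takes 2/25.
Zainab is living and takes 2/25.
Gbenga is living and takes 2/25.

Abiodun 3/5; Adaeze 2/75; Chidinma 2/225; Dayo 2/25; Gbenga 2/25; Kehinde 1/225; Lanre 2/25; Ngozi 1/225; Uzoma 2/75; Yetunde 2/225; Zainab 2/25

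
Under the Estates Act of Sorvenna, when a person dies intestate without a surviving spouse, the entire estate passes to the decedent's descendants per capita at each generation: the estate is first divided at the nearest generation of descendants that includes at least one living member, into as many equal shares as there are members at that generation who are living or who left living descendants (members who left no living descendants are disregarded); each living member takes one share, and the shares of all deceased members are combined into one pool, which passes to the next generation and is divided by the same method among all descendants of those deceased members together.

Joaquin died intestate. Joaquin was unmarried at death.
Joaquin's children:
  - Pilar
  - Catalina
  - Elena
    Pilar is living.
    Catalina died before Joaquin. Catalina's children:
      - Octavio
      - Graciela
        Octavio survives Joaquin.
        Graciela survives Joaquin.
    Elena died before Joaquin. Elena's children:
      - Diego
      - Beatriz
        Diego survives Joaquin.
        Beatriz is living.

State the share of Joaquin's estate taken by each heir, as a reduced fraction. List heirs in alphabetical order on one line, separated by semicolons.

Beatriz 1/6; Diego 1/6; Graciela 1/6; Octavio 1/6; Pilar 1/3

There is no surviving spouse, so the entire estate passes to Joaquin's descendants per capita at each generation.
At generation 1 (Pilar, Catalina, Elena) there are 3 shares of (1)/3 = 1/3 each.
Living: Pilar — each takes 1/3.
Deceased: Catalina and Elena. Their combined 2/3 is pooled and carried to generation 2.
At generation 2 (Octavio, Graciela, Diego, Beatriz) there are 4 shares of (2/3)/4 = 1/6 each.
Living: Octavio, Graciela, Diego, and Beatriz — each takes 1/6.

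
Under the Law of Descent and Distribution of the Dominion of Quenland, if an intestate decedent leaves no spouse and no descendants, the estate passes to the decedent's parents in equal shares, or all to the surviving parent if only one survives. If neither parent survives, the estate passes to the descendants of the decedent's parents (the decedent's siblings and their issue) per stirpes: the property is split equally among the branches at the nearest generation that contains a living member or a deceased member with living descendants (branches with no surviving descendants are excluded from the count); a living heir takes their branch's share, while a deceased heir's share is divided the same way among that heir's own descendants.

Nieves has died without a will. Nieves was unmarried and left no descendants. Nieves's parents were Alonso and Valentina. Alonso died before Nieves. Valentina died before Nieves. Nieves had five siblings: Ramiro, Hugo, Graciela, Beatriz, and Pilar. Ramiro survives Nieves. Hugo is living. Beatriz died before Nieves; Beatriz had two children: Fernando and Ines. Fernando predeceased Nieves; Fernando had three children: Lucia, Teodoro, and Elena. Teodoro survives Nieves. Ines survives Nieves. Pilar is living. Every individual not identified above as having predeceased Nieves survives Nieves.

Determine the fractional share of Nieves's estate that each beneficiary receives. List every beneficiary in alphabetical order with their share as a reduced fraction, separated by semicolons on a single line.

Elena 1/30; Graciela 1/5; Hugo 1/5; Ines 1/10; Lucia 1/30; Pilar 1/5; Ramiro 1/5; Teodoro 1/30

Neither parent survives and there are no descendants, so the estate passes to Nieves's siblings and their issue per stirpes.
The estate is divided into 5 equal shares of 1/5 among Ramiro, Hugo, Graciela, Beatriz, Pilar.
Ramiro is living and takes 1/5.
Hugo is living and takes 1/5.
Graciela is living and takes 1/5.
Beatriz predeceased; the 1/5 allotted to Beatriz's branch passes to Beatriz's issue by representation.
The 1/5 is divided into 2 equal shares of 1/10 among Fernando, Ines.
Fernando predeceased; the 1/10 allotted to Fernando's branch passes to Fernando's issue by representation.
The 1/10 is divided into 3 equal shares of 1/30 among Lucia, Teodoro, Elena.
Lucia is living and takes 1/30.
Teodoro is living and takes 1/30.
Elena is living and takes 1/30.
Ines is living and takes 1/10.
Pilar is living and takes 1/5.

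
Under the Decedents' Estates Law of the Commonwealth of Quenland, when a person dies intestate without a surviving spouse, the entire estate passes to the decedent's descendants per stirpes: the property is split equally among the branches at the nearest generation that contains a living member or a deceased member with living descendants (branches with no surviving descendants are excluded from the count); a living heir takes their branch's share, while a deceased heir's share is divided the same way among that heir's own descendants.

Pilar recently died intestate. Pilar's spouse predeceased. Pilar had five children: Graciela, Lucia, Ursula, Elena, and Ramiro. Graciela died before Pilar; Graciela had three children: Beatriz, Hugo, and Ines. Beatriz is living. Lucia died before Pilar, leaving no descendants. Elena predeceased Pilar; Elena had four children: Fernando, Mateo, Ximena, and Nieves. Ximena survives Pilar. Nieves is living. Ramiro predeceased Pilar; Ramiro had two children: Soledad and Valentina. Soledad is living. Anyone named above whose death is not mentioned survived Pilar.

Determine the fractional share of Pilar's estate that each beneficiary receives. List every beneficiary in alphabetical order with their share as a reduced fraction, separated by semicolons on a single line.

Beatriz 1/12; Fernando 1/16; Hugo 1/12; Ines 1/12; Mateo 1/16; Nieves 1/16; Soledad 1/8; Ursula 1/4; Valentina 1/8; Ximena 1/16

There is no surviving spouse, so the entire estate passes to Pilar's descendants per stirpes.
Lucia left no surviving issue, so that branch lapses and is disregarded.
The estate is divided into 4 equal shares of 1/4 among Graciela, Ursula, Elena, Ramiro.
Graciela predeceased; the 1/4 allotted to Graciela's branch passes to Graciela's issue by representation.
The 1/4 is divided into 3 equal shares of 1/12 among Beatriz, Hugo, Ines.
Beatriz is living and takes 1/12.
Hugo is living and takes 1/12.
Ines is living and takes 1/12.
Ursula is living and takes 1/4.
Elena predeceased; the 1/4 allotted to Elena's branch passes to Elena's issue by representation.
The 1/4 is divided into 4 equal shares of 1/16 among Fernando, Mateo, Ximena, Nieves.
Fernando is living and takes 1/16.
Mateo is living and takes 1/16.
Ximena is living and takes 1/16.
Nieves is living and takes 1/16.
Ramiro predeceased; the 1/4 allotted to Ramiro's branch passes to Ramiro's issue by representation.
The 1/4 is divided into 2 equal shares of 1/8 among Soledad, Valentina.
Soledad is living and takes 1/8.
Valentina is living and takes 1/8.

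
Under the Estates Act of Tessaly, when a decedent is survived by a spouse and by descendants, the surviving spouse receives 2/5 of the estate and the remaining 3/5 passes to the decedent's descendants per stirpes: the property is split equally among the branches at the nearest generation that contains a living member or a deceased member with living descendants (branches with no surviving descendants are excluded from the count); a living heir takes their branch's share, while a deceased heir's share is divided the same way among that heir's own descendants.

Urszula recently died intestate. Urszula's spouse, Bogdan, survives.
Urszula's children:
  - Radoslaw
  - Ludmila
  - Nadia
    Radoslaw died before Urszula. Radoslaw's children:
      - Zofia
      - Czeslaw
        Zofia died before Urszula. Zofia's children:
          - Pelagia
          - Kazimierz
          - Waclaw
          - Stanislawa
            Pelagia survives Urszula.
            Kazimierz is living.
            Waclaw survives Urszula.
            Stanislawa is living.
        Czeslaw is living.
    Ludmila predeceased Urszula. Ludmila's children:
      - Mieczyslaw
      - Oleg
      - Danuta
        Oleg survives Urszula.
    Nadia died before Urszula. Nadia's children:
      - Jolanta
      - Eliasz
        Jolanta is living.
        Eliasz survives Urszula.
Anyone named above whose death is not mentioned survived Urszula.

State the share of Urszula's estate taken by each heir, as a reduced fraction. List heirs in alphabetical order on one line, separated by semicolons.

Bogdan, as surviving spouse, takes 2/5.
The remaining 3/5 passes to Urszula's descendants per stirpes.
The 3/5 is divided into 3 equal shares of 1/5 among Radoslaw, Ludmila, Nadia.
Radoslaw predeceased; the 1/5 allotted to Radoslaw's branch passes to Radoslaw's issue by representation.
The 1/5 is divided into 2 equal shares of 1/10 among Zofia, Czeslaw.
Zofia predeceased; the 1/10 allotted to Zofia's branch passes to Zofia's issue by representation.
The 1/10 is divided into 4 equal shares of 1/40 among Pelagia, Kazimierz, Waclaw, Stanislawa.
Pelagia is living and takes 1/40.
Kazimierz is living and takes 1/40.
Waclaw is living and takes 1/40.
Stanislawa is living and takes 1/40.
Czeslaw is living and takes 1/10.
Ludmila predeceased; the 1/5 allotted to Ludmila's branch passes to Ludmila's issue by representation.
The 1/5 is divided into 3 equal shares of 1/15 among Mieczyslaw, Oleg, Danuta.
Mieczyslaw is living and takes 1/15.
Oleg is living and takes 1/15.
Danuta is living and takes 1/15.
Nadia predeceased; the 1/5 allotted to Nadia's branch passes to Nadia's issue by representation.
The 1/5 is divided into 2 equal shares of 1/10 among Jolanta, Eliasz.
Jolanta is living and takes 1/10.
Eliasz is living and takes 1/10.

Bogdan 2/5; Czeslaw 1/10; Danuta 1/15; Eliasz 1/10; Jolanta 1/10; Kazimierz 1/40; Mieczyslaw 1/15; Oleg 1/15; Pelagia 1/40; Stanislawa 1/40; Waclaw 1/40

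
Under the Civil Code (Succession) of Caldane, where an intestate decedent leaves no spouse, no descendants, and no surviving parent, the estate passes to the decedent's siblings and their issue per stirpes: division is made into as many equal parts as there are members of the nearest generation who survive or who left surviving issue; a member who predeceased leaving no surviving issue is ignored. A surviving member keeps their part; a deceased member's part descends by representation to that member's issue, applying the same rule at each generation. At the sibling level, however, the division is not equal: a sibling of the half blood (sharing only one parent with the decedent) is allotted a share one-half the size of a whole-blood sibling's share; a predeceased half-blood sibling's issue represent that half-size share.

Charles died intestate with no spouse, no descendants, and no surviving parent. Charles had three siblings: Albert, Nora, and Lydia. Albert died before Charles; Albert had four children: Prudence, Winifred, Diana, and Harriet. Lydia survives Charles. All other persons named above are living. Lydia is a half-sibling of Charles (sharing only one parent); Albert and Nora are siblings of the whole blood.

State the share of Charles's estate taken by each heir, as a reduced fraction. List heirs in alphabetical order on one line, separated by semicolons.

No spouse, descendants, or parent survives, so the estate passes to Charles's siblings per stirpes.
Half-blood siblings count for one-half the weight of whole-blood siblings at the initial division.
Dividing 1 in proportion to weights (total weight 5/2): Albert (weight 1) → 2/5; Nora (weight 1) → 2/5; Lydia (weight 1/2) → 1/5.
Albert predeceased; the 2/5 allotted to Albert's branch passes to Albert's issue by representation.
The 2/5 is divided into 4 equal shares of 1/10 among Prudence, Winifred, Diana, Harriet.
Prudence is living and takes 1/10.
Winifred is living and takes 1/10.
Diana is living and takes 1/10.
Harriet is living and takes 1/10.
Nora is living and takes 2/5.
Lydia is living and takes 1/5.

Diana 1/10; Harriet 1/10; Lydia 1/5; Nora 2/5; Prudence 1/10; Winifred 1/10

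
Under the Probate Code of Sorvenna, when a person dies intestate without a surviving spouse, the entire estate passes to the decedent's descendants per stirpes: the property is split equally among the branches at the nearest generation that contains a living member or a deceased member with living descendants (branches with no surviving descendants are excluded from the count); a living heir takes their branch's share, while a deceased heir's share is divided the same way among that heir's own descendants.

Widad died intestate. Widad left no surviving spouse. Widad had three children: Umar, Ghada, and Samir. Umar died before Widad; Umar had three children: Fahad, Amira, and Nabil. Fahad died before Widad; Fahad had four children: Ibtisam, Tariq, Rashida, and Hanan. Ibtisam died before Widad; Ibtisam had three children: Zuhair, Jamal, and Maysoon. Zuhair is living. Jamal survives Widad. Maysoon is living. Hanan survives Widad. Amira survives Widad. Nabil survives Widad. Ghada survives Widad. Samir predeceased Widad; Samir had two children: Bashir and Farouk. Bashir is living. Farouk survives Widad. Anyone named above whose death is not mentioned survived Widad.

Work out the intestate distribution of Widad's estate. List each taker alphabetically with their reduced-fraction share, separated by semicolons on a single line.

Amira 1/9; Bashir 1/6; Farouk 1/6; Ghada 1/3; Hanan 1/36; Jamal 1/108; Maysoon 1/108; Nabil 1/9; Rashida 1/36; Tariq 1/36; Zuhair 1/108

There is no surviving spouse, so the entire estate passes to Widad's descendants per stirpes.
The estate is divided into 3 equal shares of 1/3 among Umar, Ghada, Samir.
Umar predeceased; the 1/3 allotted to Umar's branch passes to Umar's issue by representation.
The 1/3 is divided into 3 equal shares of 1/9 among Fahad, Amira, Nabil.
Fahad predeceased; the 1/9 allotted to Fahad's branch passes to Fahad's issue by representation.
The 1/9 is divided into 4 equal shares of 1/36 among Ibtisam, Tariq, Rashida, Hanan.
Ibtisam predeceased; the 1/36 allotted to Ibtisam's branch passes to Ibtisam's issue by representation.
The 1/36 is divided into 3 equal shares of 1/108 among Zuhair, Jamal, Maysoon.
Zuhair is living and takes 1/108.
Jamal is living and takes 1/108.
Maysoon is living and takes 1/108.
Tariq is living and takes 1/36.
Rashida is living and takes 1/36.
Hanan is living and takes 1/36.
Amira is living and takes 1/9.
Nabil is living and takes 1/9.
Ghada is living and takes 1/3.
Samir predeceased; the 1/3 allotted to Samir's branch passes to Samir's issue by representation.
The 1/3 is divided into 2 equal shares of 1/6 among Bashir, Farouk.
Bashir is living and takes 1/6.
Farouk is living and takes 1/6.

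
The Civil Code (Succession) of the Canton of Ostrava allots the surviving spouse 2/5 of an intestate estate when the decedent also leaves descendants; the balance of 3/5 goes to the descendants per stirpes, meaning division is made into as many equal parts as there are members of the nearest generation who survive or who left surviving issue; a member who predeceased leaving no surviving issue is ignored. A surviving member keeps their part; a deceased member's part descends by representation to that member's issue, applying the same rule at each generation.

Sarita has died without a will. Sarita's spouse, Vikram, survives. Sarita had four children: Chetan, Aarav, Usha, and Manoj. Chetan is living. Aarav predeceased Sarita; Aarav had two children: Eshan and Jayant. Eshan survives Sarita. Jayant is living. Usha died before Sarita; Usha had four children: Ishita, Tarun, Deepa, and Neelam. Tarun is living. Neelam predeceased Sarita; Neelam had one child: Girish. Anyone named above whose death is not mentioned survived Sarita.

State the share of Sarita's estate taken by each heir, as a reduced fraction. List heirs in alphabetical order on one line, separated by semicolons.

Vikram, as surviving spouse, takes 2/5.
The remaining 3/5 passes to Sarita's descendants per stirpes.
The 3/5 is divided into 4 equal shares of 3/20 among Chetan, Aarav, Usha, Manoj.
Chetan is living and takes 3/20.
Aarav predeceased; the 3/20 allotted to Aarav's branch passes to Aarav's issue by representation.
The 3/20 is divided into 2 equal shares of 3/40 among Eshan, Jayant.
Eshan is living and takes 3/40.
Jayant is living and takes 3/40.
Usha predeceased; the 3/20 allotted to Usha's branch passes to Usha's issue by representation.
The 3/20 is divided into 4 equal shares of 3/80 among Ishita, Tarun, Deepa, Neelam.
Ishita is living and takes 3/80.
Tarun is living and takes 3/80.
Deepa is living and takes 3/80.
Neelam predeceased; the 3/80 allotted to Neelam's branch passes to Neelam's issue by representation.
Girish is the sole taker at this level and receives the full 3/80.
Manoj is living and takes 3/20.

Chetan 3/20; Deepa 3/80; Eshan 3/40; Girish 3/80; Ishita 3/80; Jayant 3/40; Manoj 3/20; Tarun 3/80; Vikram 2/5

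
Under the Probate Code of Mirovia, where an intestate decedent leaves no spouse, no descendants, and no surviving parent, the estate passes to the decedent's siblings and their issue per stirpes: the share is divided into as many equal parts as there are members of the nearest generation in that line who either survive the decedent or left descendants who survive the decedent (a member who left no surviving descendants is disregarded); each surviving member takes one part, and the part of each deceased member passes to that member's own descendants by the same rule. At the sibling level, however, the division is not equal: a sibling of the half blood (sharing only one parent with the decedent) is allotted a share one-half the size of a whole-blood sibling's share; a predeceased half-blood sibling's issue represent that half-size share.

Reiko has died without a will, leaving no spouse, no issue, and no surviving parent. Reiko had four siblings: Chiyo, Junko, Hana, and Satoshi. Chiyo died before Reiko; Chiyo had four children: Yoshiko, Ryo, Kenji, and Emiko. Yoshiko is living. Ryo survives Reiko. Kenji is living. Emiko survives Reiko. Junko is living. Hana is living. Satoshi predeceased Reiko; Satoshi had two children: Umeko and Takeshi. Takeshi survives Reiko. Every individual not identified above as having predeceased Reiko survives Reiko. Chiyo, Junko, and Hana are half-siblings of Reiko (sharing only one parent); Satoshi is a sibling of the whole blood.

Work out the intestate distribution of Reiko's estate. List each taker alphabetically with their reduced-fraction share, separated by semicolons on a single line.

No spouse, descendants, or parent survives, so the estate passes to Reiko's siblings per stirpes.
Half-blood siblings count for one-half the weight of whole-blood siblings at the initial division.
Dividing 1 in proportion to weights (total weight 5/2): Chiyo (weight 1/2) → 1/5; Junko (weight 1/2) → 1/5; Hana (weight 1/2) → 1/5; Satoshi (weight 1) → 2/5.
Chiyo predeceased; the 1/5 allotted to Chiyo's branch passes to Chiyo's issue by representation.
The 1/5 is divided into 4 equal shares of 1/20 among Yoshiko, Ryo, Kenji, Emiko.
Yoshiko is living and takes 1/20.
Ryo is living and takes 1/20.
Kenji is living and takes 1/20.
Emiko is living and takes 1/20.
Junko is living and takes 1/5.
Hana is living and takes 1/5.
Satoshi predeceased; the 2/5 allotted to Satoshi's branch passes to Satoshi's issue by representation.
The 2/5 is divided into 2 equal shares of 1/5 among Umeko, Takeshi.
Umeko is living and takes 1/5.
Takeshi is living and takes 1/5.

Emiko 1/20; Hana 1/5; Junko 1/5; Kenji 1/20; Ryo 1/20; Takeshi 1/5; Umeko 1/5; Yoshiko 1/20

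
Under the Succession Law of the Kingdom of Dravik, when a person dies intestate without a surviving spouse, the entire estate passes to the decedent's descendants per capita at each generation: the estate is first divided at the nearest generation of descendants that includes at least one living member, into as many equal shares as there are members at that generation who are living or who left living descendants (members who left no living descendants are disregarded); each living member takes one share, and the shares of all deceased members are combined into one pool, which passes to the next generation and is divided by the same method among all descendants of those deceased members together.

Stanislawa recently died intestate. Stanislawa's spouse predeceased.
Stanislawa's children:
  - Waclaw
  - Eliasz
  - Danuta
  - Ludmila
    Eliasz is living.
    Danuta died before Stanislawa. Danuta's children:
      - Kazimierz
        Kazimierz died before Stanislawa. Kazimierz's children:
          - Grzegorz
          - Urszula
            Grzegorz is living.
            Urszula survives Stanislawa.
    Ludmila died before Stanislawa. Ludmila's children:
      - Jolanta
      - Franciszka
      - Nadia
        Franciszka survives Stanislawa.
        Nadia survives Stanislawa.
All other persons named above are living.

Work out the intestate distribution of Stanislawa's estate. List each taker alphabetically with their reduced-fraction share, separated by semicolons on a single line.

Eliasz 1/4; Franciszka 1/8; Grzegorz 1/16; Jolanta 1/8; Nadia 1/8; Urszula 1/16; Waclaw 1/4

There is no surviving spouse, so the entire estate passes to Stanislawa's descendants per capita at each generation.
At generation 1 (Waclaw, Eliasz, Danuta, Ludmila) there are 4 shares of (1)/4 = 1/4 each.
Living: Waclaw and Eliasz — each takes 1/4.
Deceased: Danuta and Ludmila. Their combined 1/2 is pooled and carried to generation 2.
At generation 2 (Kazimierz, Jolanta, Franciszka, Nadia) there are 4 shares of (1/2)/4 = 1/8 each.
Living: Jolanta, Franciszka, and Nadia — each takes 1/8.
Deceased: Kazimierz. That 1/8 share is carried to generation 3.
At generation 3 (Grzegorz, Urszula) there are 2 shares of (1/8)/2 = 1/16 each.
Living: Grzegorz and Urszula — each takes 1/16.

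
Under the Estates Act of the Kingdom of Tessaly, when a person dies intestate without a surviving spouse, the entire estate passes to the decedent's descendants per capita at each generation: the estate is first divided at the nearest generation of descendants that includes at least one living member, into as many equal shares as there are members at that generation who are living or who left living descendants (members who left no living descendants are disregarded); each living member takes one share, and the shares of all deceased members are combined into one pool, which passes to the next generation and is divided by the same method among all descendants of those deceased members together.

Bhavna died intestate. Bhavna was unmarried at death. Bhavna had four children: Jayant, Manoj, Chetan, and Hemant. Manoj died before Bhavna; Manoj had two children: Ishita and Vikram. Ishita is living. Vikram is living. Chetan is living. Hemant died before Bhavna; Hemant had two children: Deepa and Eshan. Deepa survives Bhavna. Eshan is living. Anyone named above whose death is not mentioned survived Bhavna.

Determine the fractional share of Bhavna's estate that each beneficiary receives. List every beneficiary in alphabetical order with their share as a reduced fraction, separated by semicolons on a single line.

There is no surviving spouse, so the entire estate passes to Bhavna's descendants per capita at each generation.
At generation 1 (Jayant, Manoj, Chetan, Hemant) there are 4 shares of (1)/4 = 1/4 each.
Living: Jayant and Chetan — each takes 1/4.
Deceased: Manoj and Hemant. Their combined 1/2 is pooled and carried to generation 2.
At generation 2 (Ishita, Vikram, Deepa, Eshan) there are 4 shares of (1/2)/4 = 1/8 each.
Living: Ishita, Vikram, Deepa, and Eshan — each takes 1/8.

Chetan 1/4; Deepa 1/8; Eshan 1/8; Ishita 1/8; Jayant 1/4; Vikram 1/8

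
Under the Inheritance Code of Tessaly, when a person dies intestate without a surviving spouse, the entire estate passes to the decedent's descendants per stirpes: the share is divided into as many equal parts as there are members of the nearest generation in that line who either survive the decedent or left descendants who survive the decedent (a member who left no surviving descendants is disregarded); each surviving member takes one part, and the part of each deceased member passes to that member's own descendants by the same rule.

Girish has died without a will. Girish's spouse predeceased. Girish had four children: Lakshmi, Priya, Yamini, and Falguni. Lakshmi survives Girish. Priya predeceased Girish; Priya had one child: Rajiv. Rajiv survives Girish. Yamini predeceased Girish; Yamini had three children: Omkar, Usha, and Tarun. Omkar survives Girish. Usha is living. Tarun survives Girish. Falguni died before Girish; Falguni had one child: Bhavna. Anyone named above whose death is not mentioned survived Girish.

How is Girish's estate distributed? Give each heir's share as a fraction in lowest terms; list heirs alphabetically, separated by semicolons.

Bhavna 1/4; Lakshmi 1/4; Omkar 1/12; Rajiv 1/4; Tarun 1/12; Usha 1/12

There is no surviving spouse, so the entire estate passes to Girish's descendants per stirpes.
The estate is divided into 4 equal shares of 1/4 among Lakshmi, Priya, Yamini, Falguni.
Lakshmi is living and takes 1/4.
Priya predeceased; the 1/4 allotted to Priya's branch passes to Priya's issue by representation.
Rajiv is the sole taker at this level and receives the full 1/4.
Yamini predeceased; the 1/4 allotted to Yamini's branch passes to Yamini's issue by representation.
The 1/4 is divided into 3 equal shares of 1/12 among Omkar, Usha, Tarun.
Omkar is living and takes 1/12.
Usha is living and takes 1/12.
Tarun is living and takes 1/12.
Falguni predeceased; the 1/4 allotted to Falguni's branch passes to Falguni's issue by representation.
Bhavna is the sole taker at this level and receives the full 1/4.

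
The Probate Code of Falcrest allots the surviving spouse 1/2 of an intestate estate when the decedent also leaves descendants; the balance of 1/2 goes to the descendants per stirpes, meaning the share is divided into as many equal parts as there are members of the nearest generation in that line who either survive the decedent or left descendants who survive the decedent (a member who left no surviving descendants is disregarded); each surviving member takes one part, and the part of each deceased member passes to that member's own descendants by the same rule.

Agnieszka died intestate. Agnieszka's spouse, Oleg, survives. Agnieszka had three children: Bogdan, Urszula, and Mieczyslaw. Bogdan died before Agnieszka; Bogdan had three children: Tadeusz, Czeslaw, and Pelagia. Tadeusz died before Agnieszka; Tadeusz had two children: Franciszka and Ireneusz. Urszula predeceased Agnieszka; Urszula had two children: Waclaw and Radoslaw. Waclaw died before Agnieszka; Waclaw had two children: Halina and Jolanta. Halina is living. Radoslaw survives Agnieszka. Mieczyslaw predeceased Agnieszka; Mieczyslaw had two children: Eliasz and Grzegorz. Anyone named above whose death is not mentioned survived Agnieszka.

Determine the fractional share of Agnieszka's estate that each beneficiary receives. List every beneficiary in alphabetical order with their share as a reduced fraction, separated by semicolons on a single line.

Oleg, as surviving spouse, takes 1/2.
The remaining 1/2 passes to Agnieszka's descendants per stirpes.
The 1/2 is divided into 3 equal shares of 1/6 among Bogdan, Urszula, Mieczyslaw.
Bogdan predeceased; the 1/6 allotted to Bogdan's branch passes to Bogdan's issue by representation.
The 1/6 is divided into 3 equal shares of 1/18 among Tadeusz, Czeslaw, Pelagia.
Tadeusz predeceased; the 1/18 allotted to Tadeusz's branch passes to Tadeusz's issue by representation.
The 1/18 is divided into 2 equal shares of 1/36 among Franciszka, Ireneusz.
Franciszka is living and takes 1/36.
Ireneusz is living and takes 1/36.
Czeslaw is living and takes 1/18.
Pelagia is living and takes 1/18.
Urszula predeceased; the 1/6 allotted to Urszula's branch passes to Urszula's issue by representation.
The 1/6 is divided into 2 equal shares of 1/12 among Waclaw, Radoslaw.
Waclaw predeceased; the 1/12 allotted to Waclaw's branch passes to Waclaw's issue by representation.
The 1/12 is divided into 2 equal shares of 1/24 among Halina, Jolanta.
Halina is living and takes 1/24.
Jolanta is living and takes 1/24.
Radoslaw is living and takes 1/12.
Mieczyslaw predeceased; the 1/6 allotted to Mieczyslaw's branch passes to Mieczyslaw's issue by representation.
The 1/6 is divided into 2 equal shares of 1/12 among Eliasz, Grzegorz.
Eliasz is living and takes 1/12.
Grzegorz is living and takes 1/12.

Czeslaw 1/18; Eliasz 1/12; Franciszka 1/36; Grzegorz 1/12; Halina 1/24; Ireneusz 1/36; Jolanta 1/24; Oleg 1/2; Pelagia 1/18; Radoslaw 1/12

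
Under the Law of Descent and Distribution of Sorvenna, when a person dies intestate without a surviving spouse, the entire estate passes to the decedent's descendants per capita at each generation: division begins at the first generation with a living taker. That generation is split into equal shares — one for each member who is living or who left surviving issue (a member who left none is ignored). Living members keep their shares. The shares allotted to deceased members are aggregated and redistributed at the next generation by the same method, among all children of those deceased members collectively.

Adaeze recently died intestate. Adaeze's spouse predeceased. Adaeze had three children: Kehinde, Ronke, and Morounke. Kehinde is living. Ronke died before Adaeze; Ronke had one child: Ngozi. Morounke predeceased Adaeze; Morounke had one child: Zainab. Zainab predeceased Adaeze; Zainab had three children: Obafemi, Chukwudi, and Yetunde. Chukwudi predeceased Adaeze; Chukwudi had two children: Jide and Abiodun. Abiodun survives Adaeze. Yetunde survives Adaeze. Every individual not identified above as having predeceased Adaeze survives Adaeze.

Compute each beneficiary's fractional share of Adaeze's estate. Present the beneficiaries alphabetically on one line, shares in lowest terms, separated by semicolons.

There is no surviving spouse, so the entire estate passes to Adaeze's descendants per capita at each generation.
At generation 1 (Kehinde, Ronke, Morounke) there are 3 shares of (1)/3 = 1/3 each.
Living: Kehinde — each takes 1/3.
Deceased: Ronke and Morounke. Their combined 2/3 is pooled and carried to generation 2.
At generation 2 (Ngozi, Zainab) there are 2 shares of (2/3)/2 = 1/3 each.
Living: Ngozi — each takes 1/3.
Deceased: Zainab. That 1/3 share is carried to generation 3.
At generation 3 (Obafemi, Chukwudi, Yetunde) there are 3 shares of (1/3)/3 = 1/9 each.
Living: Obafemi and Yetunde — each takes 1/9.
Deceased: Chukwudi. That 1/9 share is carried to generation 4.
At generation 4 (Jide, Abiodun) there are 2 shares of (1/9)/2 = 1/18 each.
Living: Jide and Abiodun — each takes 1/18.

Abiodun 1/18; Jide 1/18; Kehinde 1/3; Ngozi 1/3; Obafemi 1/9; Yetunde 1/9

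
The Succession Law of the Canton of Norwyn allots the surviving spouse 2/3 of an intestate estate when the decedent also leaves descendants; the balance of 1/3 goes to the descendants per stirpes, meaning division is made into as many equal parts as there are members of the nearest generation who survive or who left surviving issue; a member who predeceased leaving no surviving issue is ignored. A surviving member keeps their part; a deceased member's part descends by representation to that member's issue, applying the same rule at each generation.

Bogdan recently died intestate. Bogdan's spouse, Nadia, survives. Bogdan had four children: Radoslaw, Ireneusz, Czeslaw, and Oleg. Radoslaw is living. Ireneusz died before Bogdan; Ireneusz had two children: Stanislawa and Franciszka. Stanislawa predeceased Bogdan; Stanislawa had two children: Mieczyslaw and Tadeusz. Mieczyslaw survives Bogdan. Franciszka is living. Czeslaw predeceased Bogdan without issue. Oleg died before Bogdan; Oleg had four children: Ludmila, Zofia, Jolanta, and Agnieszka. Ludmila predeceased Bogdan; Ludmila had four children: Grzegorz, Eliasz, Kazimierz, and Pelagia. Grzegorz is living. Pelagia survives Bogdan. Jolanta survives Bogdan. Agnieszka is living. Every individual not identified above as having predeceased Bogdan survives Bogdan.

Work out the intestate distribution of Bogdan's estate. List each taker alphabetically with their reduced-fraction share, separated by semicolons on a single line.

Nadia, as surviving spouse, takes 2/3.
The remaining 1/3 passes to Bogdan's descendants per stirpes.
Czeslaw left no surviving issue, so that branch lapses and is disregarded.
The 1/3 is divided into 3 equal shares of 1/9 among Radoslaw, Ireneusz, Oleg.
Radoslaw is living and takes 1/9.
Ireneusz predeceased; the 1/9 allotted to Ireneusz's branch passes to Ireneusz's issue by representation.
The 1/9 is divided into 2 equal shares of 1/18 among Stanislawa, Franciszka.
Stanislawa predeceased; the 1/18 allotted to Stanislawa's branch passes to Stanislawa's issue by representation.
The 1/18 is divided into 2 equal shares of 1/36 among Mieczyslaw, Tadeusz.
Mieczyslaw is living and takes 1/36.
Tadeusz is living and takes 1/36.
Franciszka is living and takes 1/18.
Oleg predeceased; the 1/9 allotted to Oleg's branch passes to Oleg's issue by representation.
The 1/9 is divided into 4 equal shares of 1/36 among Ludmila, Zofia, Jolanta, Agnieszka.
Ludmila predeceased; the 1/36 allotted to Ludmila's branch passes to Ludmila's issue by representation.
The 1/36 is divided into 4 equal shares of 1/144 among Grzegorz, Eliasz, Kazimierz, Pelagia.
Grzegorz is living and takes 1/144.
Eliasz is living and takes 1/144.
Kazimierz is living and takes 1/144.
Pelagia is living and takes 1/144.
Zofia is living and takes 1/36.
Jolanta is living and takes 1/36.
Agnieszka is living and takes 1/36.

Agnieszka 1/36; Eliasz 1/144; Franciszka 1/18; Grzegorz 1/144; Jolanta 1/36; Kazimierz 1/144; Mieczyslaw 1/36; Nadia 2/3; Pelagia 1/144; Radoslaw 1/9; Tadeusz 1/36; Zofia 1/36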